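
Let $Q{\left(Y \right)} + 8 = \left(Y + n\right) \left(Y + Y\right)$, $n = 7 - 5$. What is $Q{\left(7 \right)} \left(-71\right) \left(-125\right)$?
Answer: $1047250$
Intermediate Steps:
$n = 2$ ($n = 7 - 5 = 2$)
$Q{\left(Y \right)} = -8 + 2 Y \left(2 + Y\right)$ ($Q{\left(Y \right)} = -8 + \left(Y + 2\right) \left(Y + Y\right) = -8 + \left(2 + Y\right) 2 Y = -8 + 2 Y \left(2 + Y\right)$)
$Q{\left(7 \right)} \left(-71\right) \left(-125\right) = \left(-8 + 2 \cdot 7^{2} + 4 \cdot 7\right) \left(-71\right) \left(-125\right) = \left(-8 + 2 \cdot 49 + 28\right) \left(-71\right) \left(-125\right) = \left(-8 + 98 + 28\right) \left(-71\right) \left(-125\right) = 118 \left(-71\right) \left(-125\right) = \left(-8378\right) \left(-125\right) = 1047250$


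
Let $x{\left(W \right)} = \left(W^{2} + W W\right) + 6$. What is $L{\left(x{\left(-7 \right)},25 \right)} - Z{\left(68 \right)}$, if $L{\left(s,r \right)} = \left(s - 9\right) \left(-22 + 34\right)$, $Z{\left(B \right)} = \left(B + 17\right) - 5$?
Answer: $1060$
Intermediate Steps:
$x{\left(W \right)} = 6 + 2 W^{2}$ ($x{\left(W \right)} = \left(W^{2} + W^{2}\right) + 6 = 2 W^{2} + 6 = 6 + 2 W^{2}$)
$Z{\left(B \right)} = 12 + B$ ($Z{\left(B \right)} = \left(17 + B\right) - 5 = 12 + B$)
$L{\left(s,r \right)} = -108 + 12 s$ ($L{\left(s,r \right)} = \left(-9 + s\right) 12 = -108 + 12 s$)
$L{\left(x{\left(-7 \right)},25 \right)} - Z{\left(68 \right)} = \left(-108 + 12 \left(6 + 2 \left(-7\right)^{2}\right)\right) - \left(12 + 68\right) = \left(-108 + 12 \left(6 + 2 \cdot 49\right)\right) - 80 = \left(-108 + 12 \left(6 + 98\right)\right) - 80 = \left(-108 + 12 \cdot 104\right) - 80 = \left(-108 + 1248\right) - 80 = 1140 - 80 = 1060$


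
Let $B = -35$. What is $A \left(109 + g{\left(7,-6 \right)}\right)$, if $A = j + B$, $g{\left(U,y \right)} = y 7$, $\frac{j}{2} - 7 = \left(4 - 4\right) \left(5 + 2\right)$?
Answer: $-1407$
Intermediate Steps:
$j = 14$ ($j = 14 + 2 \left(4 - 4\right) \left(5 + 2\right) = 14 + 2 \cdot 0 \cdot 7 = 14 + 2 \cdot 0 = 14 + 0 = 14$)
$g{\left(U,y \right)} = 7 y$
$A = -21$ ($A = 14 - 35 = -21$)
$A \left(109 + g{\left(7,-6 \right)}\right) = - 21 \left(109 + 7 \left(-6\right)\right) = - 21 \left(109 - 42\right) = \left(-21\right) 67 = -1407$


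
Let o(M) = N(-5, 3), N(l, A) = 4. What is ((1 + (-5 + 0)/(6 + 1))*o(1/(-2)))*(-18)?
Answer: -144/7 ≈ -20.571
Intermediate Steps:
o(M) = 4
((1 + (-5 + 0)/(6 + 1))*o(1/(-2)))*(-18) = ((1 + (-5 + 0)/(6 + 1))*4)*(-18) = ((1 - 5/7)*4)*(-18) = ((2/7)*4)*(-18) = (8/7)*(-18) = -144/7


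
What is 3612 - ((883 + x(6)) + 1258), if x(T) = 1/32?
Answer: 47071/32 ≈ 1471.0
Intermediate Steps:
x(T) = 1/32
3612 - ((883 + x(6)) + 1258) = 3612 - ((883 + 1/32) + 1258) = 3612 - (28257/32 + 1258) = 3612 - 1*68513/32 = 3612 - 68513/32 = 47071/32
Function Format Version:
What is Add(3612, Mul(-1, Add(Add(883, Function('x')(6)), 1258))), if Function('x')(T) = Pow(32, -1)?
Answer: Rational(47071, 32) ≈ 1471.0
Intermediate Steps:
Function('x')(T) = Rational(1, 32)
Add(3612, Mul(-1, Add(Add(883, Function('x')(6)), 1258))) = Add(3612, Mul(-1, Add(Add(883, Rational(1, 32)), 1258))) = Add(3612, Mul(-1, Add(Rational(28257, 32), 1258))) = Add(3612, Mul(-1, Rational(68513, 32))) = Add(3612, Rational(-68513, 32)) = Rational(47071, 32)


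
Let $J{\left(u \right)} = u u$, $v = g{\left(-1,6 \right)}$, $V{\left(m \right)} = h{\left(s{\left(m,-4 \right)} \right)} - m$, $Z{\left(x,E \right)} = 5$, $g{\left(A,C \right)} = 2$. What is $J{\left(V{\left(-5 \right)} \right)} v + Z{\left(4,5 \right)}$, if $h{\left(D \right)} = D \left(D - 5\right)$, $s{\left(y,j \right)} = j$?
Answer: $3367$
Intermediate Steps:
$h{\left(D \right)} = D \left(-5 + D\right)$
$V{\left(m \right)} = 36 - m$ ($V{\left(m \right)} = - 4 \left(-5 - 4\right) - m = \left(-4\right) \left(-9\right) - m = 36 - m$)
$v = 2$
$J{\left(u \right)} = u^{2}$
$J{\left(V{\left(-5 \right)} \right)} v + Z{\left(4,5 \right)} = \left(36 - -5\right)^{2} \cdot 2 + 5 = \left(36 + 5\right)^{2} \cdot 2 + 5 = 41^{2} \cdot 2 + 5 = 1681 \cdot 2 + 5 = 3362 + 5 = 3367$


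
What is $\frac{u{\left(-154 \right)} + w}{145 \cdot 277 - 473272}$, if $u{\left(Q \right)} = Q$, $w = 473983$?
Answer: $- \frac{157943}{144369} \approx -1.094$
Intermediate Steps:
$\frac{u{\left(-154 \right)} + w}{145 \cdot 277 - 473272} = \frac{-154 + 473983}{145 \cdot 277 - 473272} = \frac{473829}{40165 - 473272} = \frac{473829}{-433107} = 473829 \left(- \frac{1}{433107}\right) = - \frac{157943}{144369}$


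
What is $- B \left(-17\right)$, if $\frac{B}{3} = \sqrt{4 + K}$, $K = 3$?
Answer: $51 \sqrt{7} \approx 134.93$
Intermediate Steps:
$B = 3 \sqrt{7}$ ($B = 3 \sqrt{4 + 3} = 3 \sqrt{7} \approx 7.9373$)
$- B \left(-17\right) = - 3 \sqrt{7} \left(-17\right) = 51 \sqrt{7}$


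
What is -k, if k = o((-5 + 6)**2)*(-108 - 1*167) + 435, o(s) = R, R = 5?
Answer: 940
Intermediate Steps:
o(s) = 5
k = -940 (k = 5*(-108 - 1*167) + 435 = 5*(-108 - 167) + 435 = 5*(-275) + 435 = -1375 + 435 = -940)
-k = -1*(-940) = 940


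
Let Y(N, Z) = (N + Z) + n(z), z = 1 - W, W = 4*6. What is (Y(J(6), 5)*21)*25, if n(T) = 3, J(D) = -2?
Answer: 3150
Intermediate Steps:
W = 24
z = -23 (z = 1 - 1*24 = 1 - 24 = -23)
Y(N, Z) = 3 + N + Z (Y(N, Z) = (N + Z) + 3 = 3 + N + Z)
(Y(J(6), 5)*21)*25 = ((3 - 2 + 5)*21)*25 = (6*21)*25 = 126*25 = 3150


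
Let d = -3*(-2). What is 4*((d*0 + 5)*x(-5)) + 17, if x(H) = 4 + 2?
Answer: 137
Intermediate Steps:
d = 6
x(H) = 6
4*((d*0 + 5)*x(-5)) + 17 = 4*((6*0 + 5)*6) + 17 = 4*((0 + 5)*6) + 17 = 4*(5*6) + 17 = 4*30 + 17 = 120 + 17 = 137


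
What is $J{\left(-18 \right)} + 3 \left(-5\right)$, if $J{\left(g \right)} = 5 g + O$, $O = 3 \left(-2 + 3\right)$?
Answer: $-102$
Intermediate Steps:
$O = 3$ ($O = 3 \cdot 1 = 3$)
$J{\left(g \right)} = 3 + 5 g$ ($J{\left(g \right)} = 5 g + 3 = 3 + 5 g$)
$J{\left(-18 \right)} + 3 \left(-5\right) = \left(3 + 5 \left(-18\right)\right) + 3 \left(-5\right) = \left(3 - 90\right) - 15 = -87 - 15 = -102$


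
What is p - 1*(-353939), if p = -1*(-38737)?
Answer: 392676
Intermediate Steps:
p = 38737
p - 1*(-353939) = 38737 - 1*(-353939) = 38737 + 353939 = 392676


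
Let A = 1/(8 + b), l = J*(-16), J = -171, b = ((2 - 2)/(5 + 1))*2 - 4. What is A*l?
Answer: 684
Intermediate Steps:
b = -4 (b = (0/6)*2 - 4 = (0*(⅙))*2 - 4 = 0*2 - 4 = 0 - 4 = -4)
l = 2736 (l = -171*(-16) = 2736)
A = ¼ (A = 1/(8 - 4) = 1/4 = ¼ ≈ 0.25000)
A*l = (¼)*2736 = 684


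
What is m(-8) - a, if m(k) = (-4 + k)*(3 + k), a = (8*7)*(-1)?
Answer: 116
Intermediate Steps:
a = -56 (a = 56*(-1) = -56)
m(-8) - a = (-12 + (-8)**2 - 1*(-8)) - 1*(-56) = (-12 + 64 + 8) + 56 = 60 + 56 = 116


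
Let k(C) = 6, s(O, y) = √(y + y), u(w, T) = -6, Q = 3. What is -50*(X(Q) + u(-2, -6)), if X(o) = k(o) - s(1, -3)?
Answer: 50*I*√6 ≈ 122.47*I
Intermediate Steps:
s(O, y) = √2*√y (s(O, y) = √(2*y) = √2*√y)
X(o) = 6 - I*√6 (X(o) = 6 - √2*√(-3) = 6 - √2*I*√3 = 6 - I*√6)
-50*(X(Q) + u(-2, -6)) = -50*((6 - I*√6) - 6) = -(-50)*I*√6 = 50*I*√6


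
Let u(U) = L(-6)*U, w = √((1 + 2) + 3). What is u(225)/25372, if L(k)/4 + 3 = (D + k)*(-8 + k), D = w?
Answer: 18225/6343 - 3150*√6/6343 ≈ 1.6568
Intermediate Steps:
w = √6 (w = √(3 + 3) = √6 ≈ 2.4495)
D = √6 ≈ 2.4495
L(k) = -12 + 4*(-8 + k)*(k + √6) (L(k) = -12 + 4*((√6 + k)*(-8 + k)) = -12 + 4*((k + √6)*(-8 + k)) = -12 + 4*((-8 + k)*(k + √6)) = -12 + 4*(-8 + k)*(k + √6))
u(U) = U*(324 - 56*√6) (u(U) = (-12 - 32*(-6) - 32*√6 + 4*(-6)² + 4*(-6)*√6)*U = (-12 + 192 - 32*√6 + 4*36 - 24*√6)*U = (-12 + 192 - 32*√6 + 144 - 24*√6)*U = (324 - 56*√6)*U = U*(324 - 56*√6))
u(225)/25372 = (4*225*(81 - 14*√6))/25372 = (72900 - 12600*√6)*(1/25372) = 18225/6343 - 3150*√6/6343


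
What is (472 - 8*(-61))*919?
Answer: 882240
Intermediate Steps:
(472 - 8*(-61))*919 = (472 + 488)*919 = 960*919 = 882240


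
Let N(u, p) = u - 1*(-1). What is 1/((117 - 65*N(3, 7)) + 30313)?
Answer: 1/30170 ≈ 3.3146e-5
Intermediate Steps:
N(u, p) = 1 + u (N(u, p) = u + 1 = 1 + u)
1/((117 - 65*N(3, 7)) + 30313) = 1/((117 - 65*(1 + 3)) + 30313) = 1/((117 - 65*4) + 30313) = 1/((117 - 260) + 30313) = 1/(-143 + 30313) = 1/30170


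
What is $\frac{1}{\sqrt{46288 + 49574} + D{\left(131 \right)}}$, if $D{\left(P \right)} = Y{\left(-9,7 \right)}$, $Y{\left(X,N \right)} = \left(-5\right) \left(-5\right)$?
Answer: $- \frac{25}{95237} + \frac{\sqrt{95862}}{95237} \approx 0.0029885$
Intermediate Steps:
$Y{\left(X,N \right)} = 25$
$D{\left(P \right)} = 25$
$\frac{1}{\sqrt{46288 + 49574} + D{\left(131 \right)}} = \frac{1}{\sqrt{46288 + 49574} + 25} = \frac{1}{\sqrt{95862} + 25} = \frac{1}{25 + \sqrt{95862}}$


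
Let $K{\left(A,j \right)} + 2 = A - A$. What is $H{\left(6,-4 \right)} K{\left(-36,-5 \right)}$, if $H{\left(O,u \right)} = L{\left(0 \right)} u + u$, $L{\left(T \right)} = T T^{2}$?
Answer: $8$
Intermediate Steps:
$K{\left(A,j \right)} = -2$ ($K{\left(A,j \right)} = -2 + \left(A - A\right) = -2 + 0 = -2$)
$L{\left(T \right)} = T^{3}$
$H{\left(O,u \right)} = u$ ($H{\left(O,u \right)} = 0^{3} u + u = 0 u + u = 0 + u = u$)
$H{\left(6,-4 \right)} K{\left(-36,-5 \right)} = \left(-4\right) \left(-2\right) = 8$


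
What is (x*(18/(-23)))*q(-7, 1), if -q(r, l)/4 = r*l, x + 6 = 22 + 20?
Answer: -18144/23 ≈ -788.87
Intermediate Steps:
x = 36 (x = -6 + (22 + 20) = -6 + 42 = 36)
q(r, l) = -4*l*r (q(r, l) = -4*r*l = -4*l*r)
(x*(18/(-23)))*q(-7, 1) = (36*(18/(-23)))*(-4*1*(-7)) = (36*(18*(-1/23)))*28 = (36*(-18/23))*28 = -648/23*28 = -18144/23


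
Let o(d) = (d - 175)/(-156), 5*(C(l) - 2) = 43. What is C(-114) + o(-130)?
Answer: 9793/780 ≈ 12.555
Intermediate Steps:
C(l) = 53/5 (C(l) = 2 + (1/5)*43 = 2 + 43/5 = 53/5)
o(d) = 175/156 - d/156 (o(d) = -(-175 + d)/156 = 175/156 - d/156)
C(-114) + o(-130) = 53/5 + (175/156 - 1/156*(-130)) = 53/5 + (175/156 + 5/6) = 53/5 + 305/156 = 9793/780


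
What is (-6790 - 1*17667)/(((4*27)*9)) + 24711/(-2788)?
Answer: -11525651/338742 ≈ -34.025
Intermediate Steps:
(-6790 - 1*17667)/(((4*27)*9)) + 24711/(-2788) = (-6790 - 17667)/((108*9)) + 24711*(-1/2788) = -24457/972 - 24711/2788 = -11525651/338742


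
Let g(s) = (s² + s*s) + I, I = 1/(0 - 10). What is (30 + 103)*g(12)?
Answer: 382907/10 ≈ 38291.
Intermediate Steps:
I = -⅒ (I = 1/(-10) = -⅒ ≈ -0.10000)
g(s) = -⅒ + 2*s² (g(s) = (s² + s*s) - ⅒ = (s² + s²) - ⅒ = 2*s² - ⅒ = -⅒ + 2*s²)
(30 + 103)*g(12) = (30 + 103)*(-⅒ + 2*12²) = 133*(-⅒ + 2*144) = 133*(-⅒ + 288) = 133*(2879/10) = 382907/10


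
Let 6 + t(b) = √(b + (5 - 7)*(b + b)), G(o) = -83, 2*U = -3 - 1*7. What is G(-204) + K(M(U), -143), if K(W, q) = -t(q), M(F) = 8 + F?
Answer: -77 - √429 ≈ -97.712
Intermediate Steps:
U = -5 (U = (-3 - 1*7)/2 = (-3 - 7)/2 = (½)*(-10) = -5)
t(b) = -6 + √3*√(-b) (t(b) = -6 + √(b + (5 - 7)*(b + b)) = -6 + √(b - 4*b) = -6 + √(-3*b) = -6 + √3*√(-b))
K(W, q) = 6 - √3*√(-q) (K(W, q) = -(-6 + √3*√(-q)) = 6 - √3*√(-q))
G(-204) + K(M(U), -143) = -83 + (6 - √3*√(-1*(-143))) = -83 + (6 - √3*√143) = -83 + (6 - √429) = -77 - √429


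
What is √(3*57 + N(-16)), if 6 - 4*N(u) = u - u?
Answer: √690/2 ≈ 13.134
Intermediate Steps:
N(u) = 3/2 (N(u) = 3/2 - (u - u)/4 = 3/2 - ¼*0 = 3/2 + 0 = 3/2)
√(3*57 + N(-16)) = √(3*57 + 3/2) = √(171 + 3/2) = √(345/2) = √690/2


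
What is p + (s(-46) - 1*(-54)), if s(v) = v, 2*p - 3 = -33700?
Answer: -33681/2 ≈ -16841.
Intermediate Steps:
p = -33697/2 (p = 3/2 + (½)*(-33700) = 3/2 - 16850 = -33697/2 ≈ -16849.)
p + (s(-46) - 1*(-54)) = -33697/2 + (-46 - 1*(-54)) = -33697/2 + (-46 + 54) = -33697/2 + 8 = -33681/2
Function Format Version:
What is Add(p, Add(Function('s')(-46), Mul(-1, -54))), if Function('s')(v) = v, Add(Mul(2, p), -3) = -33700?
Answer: Rational(-33681, 2) ≈ -16841.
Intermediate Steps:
p = Rational(-33697, 2) (p = Add(Rational(3, 2), Mul(Rational(1, 2), -33700)) = Add(Rational(3, 2), -16850) = Rational(-33697, 2) ≈ -16849.)
Add(p, Add(Function('s')(-46), Mul(-1, -54))) = Add(Rational(-33697, 2), Add(-46, Mul(-1, -54))) = Add(Rational(-33697, 2), Add(-46, 54)) = Add(Rational(-33697, 2), 8) = Rational(-33681, 2)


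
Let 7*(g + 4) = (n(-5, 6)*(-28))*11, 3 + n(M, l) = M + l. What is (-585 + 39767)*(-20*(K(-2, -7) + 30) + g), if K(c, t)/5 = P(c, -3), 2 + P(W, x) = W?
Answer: -4545112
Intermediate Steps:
n(M, l) = -3 + M + l (n(M, l) = -3 + (M + l) = -3 + M + l)
P(W, x) = -2 + W
K(c, t) = -10 + 5*c (K(c, t) = 5*(-2 + c) = -10 + 5*c)
g = 84 (g = -4 + (((-3 - 5 + 6)*(-28))*11)/7 = -4 + (-2*(-28)*11)/7 = -4 + (56*11)/7 = -4 + (⅐)*616 = -4 + 88 = 84)
(-585 + 39767)*(-20*(K(-2, -7) + 30) + g) = (-585 + 39767)*(-20*((-10 + 5*(-2)) + 30) + 84) = 39182*(-20*((-10 - 10) + 30) + 84) = 39182*(-20*(-20 + 30) + 84) = 39182*(-20*10 + 84) = 39182*(-200 + 84) = 39182*(-116) = -4545112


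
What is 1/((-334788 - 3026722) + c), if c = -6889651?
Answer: -1/10251161 ≈ -9.7550e-8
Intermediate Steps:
1/((-334788 - 3026722) + c) = 1/((-334788 - 3026722) - 6889651) = 1/(-3361510 - 6889651) = 1/(-10251161) = -1/10251161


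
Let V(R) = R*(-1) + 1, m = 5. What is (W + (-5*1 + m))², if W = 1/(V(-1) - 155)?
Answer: 1/23409 ≈ 4.2719e-5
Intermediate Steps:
V(R) = 1 - R (V(R) = -R + 1 = 1 - R)
W = -1/153 (W = 1/((1 - 1*(-1)) - 155) = 1/((1 + 1) - 155) = 1/(2 - 155) = 1/(-153) = -1/153 ≈ -0.0065359)
(W + (-5*1 + m))² = (-1/153 + (-5*1 + 5))² = (-1/153 + (-5 + 5))² = (-1/153 + 0)² = (-1/153)² = 1/23409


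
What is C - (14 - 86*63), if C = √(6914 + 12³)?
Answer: 5404 + √8642 ≈ 5497.0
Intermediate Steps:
C = √8642 (C = √(6914 + 1728) = √8642 ≈ 92.962)
C - (14 - 86*63) = √8642 - (14 - 86*63) = √8642 - (14 - 5418) = √8642 - 1*(-5404) = √8642 + 5404 = 5404 + √8642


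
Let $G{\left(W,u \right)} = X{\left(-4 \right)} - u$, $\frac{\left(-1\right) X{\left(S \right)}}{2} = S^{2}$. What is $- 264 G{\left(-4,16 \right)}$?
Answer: $12672$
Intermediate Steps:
$X{\left(S \right)} = - 2 S^{2}$
$G{\left(W,u \right)} = -32 - u$ ($G{\left(W,u \right)} = - 2 \left(-4\right)^{2} - u = \left(-2\right) 16 - u = -32 - u$)
$- 264 G{\left(-4,16 \right)} = - 264 \left(-32 - 16\right) = \left(-264\right) \left(-48\right) = 12672$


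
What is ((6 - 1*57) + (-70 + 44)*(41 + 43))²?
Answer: 4995225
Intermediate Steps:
((6 - 1*57) + (-70 + 44)*(41 + 43))² = ((6 - 57) - 26*84)² = (-51 - 2184)² = (-2235)² = 4995225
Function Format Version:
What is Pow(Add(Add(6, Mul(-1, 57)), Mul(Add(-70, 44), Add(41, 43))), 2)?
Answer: 4995225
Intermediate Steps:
Pow(Add(Add(6, Mul(-1, 57)), Mul(Add(-70, 44), Add(41, 43))), 2) = Pow(Add(Add(6, -57), Mul(-26, 84)), 2) = Pow(Add(-51, -2184), 2) = Pow(-2235, 2) = 4995225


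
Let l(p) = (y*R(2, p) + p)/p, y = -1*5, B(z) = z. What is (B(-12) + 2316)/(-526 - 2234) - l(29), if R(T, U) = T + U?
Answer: 11706/3335 ≈ 3.5100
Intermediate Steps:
y = -5
l(p) = (-10 - 4*p)/p (l(p) = (-5*(2 + p) + p)/p = ((-10 - 5*p) + p)/p = (-10 - 4*p)/p)
(B(-12) + 2316)/(-526 - 2234) - l(29) = (-12 + 2316)/(-526 - 2234) - (-4 - 10/29) = 2304/(-2760) - (-4 - 10*1/29) = 2304*(-1/2760) - (-4 - 10/29) = -96/115 - 1*(-126/29) = -96/115 + 126/29 = 11706/3335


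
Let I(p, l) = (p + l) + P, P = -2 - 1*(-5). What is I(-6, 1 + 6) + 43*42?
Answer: 1810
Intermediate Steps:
P = 3 (P = -2 + 5 = 3)
I(p, l) = 3 + l + p (I(p, l) = (p + l) + 3 = (l + p) + 3 = 3 + l + p)
I(-6, 1 + 6) + 43*42 = (3 + (1 + 6) - 6) + 43*42 = (3 + 7 - 6) + 1806 = 4 + 1806 = 1810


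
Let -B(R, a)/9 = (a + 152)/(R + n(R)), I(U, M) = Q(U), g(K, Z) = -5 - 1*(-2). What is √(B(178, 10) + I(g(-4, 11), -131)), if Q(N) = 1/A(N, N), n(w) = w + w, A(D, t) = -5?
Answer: 2*I*√145070/445 ≈ 1.7118*I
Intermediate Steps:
g(K, Z) = -3 (g(K, Z) = -5 + 2 = -3)
n(w) = 2*w
Q(N) = -⅕ (Q(N) = 1/(-5) = -⅕)
I(U, M) = -⅕
B(R, a) = -3*(152 + a)/R (B(R, a) = -9*(a + 152)/(R + 2*R) = -9*(152 + a)/(3*R) = -9*(152 + a)*1/(3*R) = -3*(152 + a)/R)
√(B(178, 10) + I(g(-4, 11), -131)) = √(3*(-152 - 1*10)/178 - ⅕) = √(3*(1/178)*(-152 - 10) - ⅕) = √(3*(1/178)*(-162) - ⅕) = √(-243/89 - ⅕) = √(-1304/445) = 2*I*√145070/445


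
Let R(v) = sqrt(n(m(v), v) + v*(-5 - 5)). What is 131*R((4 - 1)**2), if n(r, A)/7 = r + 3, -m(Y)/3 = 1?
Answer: 393*I*sqrt(10) ≈ 1242.8*I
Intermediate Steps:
m(Y) = -3 (m(Y) = -3*1 = -3)
n(r, A) = 21 + 7*r (n(r, A) = 7*(r + 3) = 7*(3 + r) = 21 + 7*r)
R(v) = sqrt(10)*sqrt(-v) (R(v) = sqrt((21 + 7*(-3)) + v*(-5 - 5)) = sqrt((21 - 21) + v*(-10)) = sqrt(0 - 10*v) = sqrt(-10*v) = sqrt(10)*sqrt(-v))
131*R((4 - 1)**2) = 131*(sqrt(10)*sqrt(-(4 - 1)**2)) = 131*(sqrt(10)*sqrt(-1*3**2)) = 131*(sqrt(10)*sqrt(-1*9)) = 131*(sqrt(10)*sqrt(-9)) = 131*(sqrt(10)*(3*I)) = 131*(3*I*sqrt(10)) = 393*I*sqrt(10)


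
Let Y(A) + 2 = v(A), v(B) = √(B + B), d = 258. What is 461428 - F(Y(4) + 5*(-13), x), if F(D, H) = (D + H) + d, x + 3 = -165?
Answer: 461405 - 2*√2 ≈ 4.6140e+5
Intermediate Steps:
x = -168 (x = -3 - 165 = -168)
v(B) = √2*√B (v(B) = √(2*B) = √2*√B)
Y(A) = -2 + √2*√A
F(D, H) = 258 + D + H (F(D, H) = (D + H) + 258 = 258 + D + H)
461428 - F(Y(4) + 5*(-13), x) = 461428 - (258 + ((-2 + √2*√4) + 5*(-13)) - 168) = 461428 - (258 + ((-2 + √2*2) - 65) - 168) = 461428 - (258 + ((-2 + 2*√2) - 65) - 168) = 461428 - (258 + (-67 + 2*√2) - 168) = 461428 - (23 + 2*√2) = 461428 + (-23 - 2*√2) = 461405 - 2*√2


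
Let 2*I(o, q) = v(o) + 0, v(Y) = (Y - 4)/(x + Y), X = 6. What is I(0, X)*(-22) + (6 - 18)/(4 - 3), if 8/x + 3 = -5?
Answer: -56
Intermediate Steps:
x = -1 (x = 8/(-3 - 5) = 8/(-8) = 8*(-⅛) = -1)
v(Y) = (-4 + Y)/(-1 + Y) (v(Y) = (Y - 4)/(-1 + Y) = (-4 + Y)/(-1 + Y))
I(o, q) = (-4 + o)/(2*(-1 + o)) (I(o, q) = ((-4 + o)/(-1 + o) + 0)/2 = ((-4 + o)/(-1 + o))/2 = (-4 + o)/(2*(-1 + o)))
I(0, X)*(-22) + (6 - 18)/(4 - 3) = ((-4 + 0)/(2*(-1 + 0)))*(-22) + (6 - 18)/(4 - 3) = ((½)*(-4)/(-1))*(-22) - 12/1 = ((½)*(-1)*(-4))*(-22) - 12*1 = 2*(-22) - 12 = -44 - 12 = -56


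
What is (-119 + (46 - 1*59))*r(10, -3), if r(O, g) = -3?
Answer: 396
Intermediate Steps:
(-119 + (46 - 1*59))*r(10, -3) = (-119 + (46 - 1*59))*(-3) = (-119 + (46 - 59))*(-3) = (-119 - 13)*(-3) = -132*(-3) = 396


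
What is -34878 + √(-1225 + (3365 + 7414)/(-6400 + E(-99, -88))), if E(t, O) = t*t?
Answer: -34878 + I*√14132671846/3401 ≈ -34878.0 + 34.955*I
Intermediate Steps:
E(t, O) = t²
-34878 + √(-1225 + (3365 + 7414)/(-6400 + E(-99, -88))) = -34878 + √(-1225 + (3365 + 7414)/(-6400 + (-99)²)) = -34878 + √(-1225 + 10779/(-6400 + 9801)) = -34878 + √(-1225 + 10779/3401) = -34878 + √(-4155446/3401) = -34878 + I*√14132671846/3401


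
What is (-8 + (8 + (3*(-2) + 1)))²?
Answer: 25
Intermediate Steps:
(-8 + (8 + (3*(-2) + 1)))² = (-8 + (8 + (-6 + 1)))² = (-8 + (8 - 5))² = (-8 + 3)² = (-5)² = 25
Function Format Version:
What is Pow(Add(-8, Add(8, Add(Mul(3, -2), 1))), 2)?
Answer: 25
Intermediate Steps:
Pow(Add(-8, Add(8, Add(Mul(3, -2), 1))), 2) = Pow(Add(-8, Add(8, Add(-6, 1))), 2) = Pow(Add(-8, Add(8, -5)), 2) = Pow(Add(-8, 3), 2) = Pow(-5, 2) = 25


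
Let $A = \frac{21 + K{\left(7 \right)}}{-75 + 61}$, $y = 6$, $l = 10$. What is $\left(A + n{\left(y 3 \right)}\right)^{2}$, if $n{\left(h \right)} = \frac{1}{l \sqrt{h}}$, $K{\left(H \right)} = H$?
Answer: $\frac{\left(120 - \sqrt{2}\right)^{2}}{3600} \approx 3.9063$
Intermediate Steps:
$A = -2$ ($A = \frac{21 + 7}{-75 + 61} = \frac{28}{-14} = 28 \left(- \frac{1}{14}\right) = -2$)
$n{\left(h \right)} = \frac{1}{10 \sqrt{h}}$
$\left(A + n{\left(y 3 \right)}\right)^{2} = \left(-2 + \frac{1}{10 \cdot 3 \sqrt{2}}\right)^{2} = \left(-2 + \frac{\frac{1}{6} \sqrt{2}}{10}\right)^{2} = \left(-2 + \frac{\sqrt{2}}{60}\right)^{2}$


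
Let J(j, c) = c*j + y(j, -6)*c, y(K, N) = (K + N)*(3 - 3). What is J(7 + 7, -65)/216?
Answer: -455/108 ≈ -4.2130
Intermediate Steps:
y(K, N) = 0 (y(K, N) = (K + N)*0 = 0)
J(j, c) = c*j (J(j, c) = c*j + 0*c = c*j + 0 = c*j)
J(7 + 7, -65)/216 = -65*(7 + 7)/216 = -65*14*(1/216) = -910*1/216 = -455/108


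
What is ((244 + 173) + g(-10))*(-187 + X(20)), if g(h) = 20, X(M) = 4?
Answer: -79971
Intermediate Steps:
((244 + 173) + g(-10))*(-187 + X(20)) = ((244 + 173) + 20)*(-187 + 4) = (417 + 20)*(-183) = 437*(-183) = -79971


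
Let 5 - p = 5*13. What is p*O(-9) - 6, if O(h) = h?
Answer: 534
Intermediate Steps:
p = -60 (p = 5 - 5*13 = 5 - 1*65 = 5 - 65 = -60)
p*O(-9) - 6 = -60*(-9) - 6 = 540 - 6 = 534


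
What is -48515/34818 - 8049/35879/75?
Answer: -43610158819/31230875550 ≈ -1.3964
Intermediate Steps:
-48515/34818 - 8049/35879/75 = -48515*1/34818 - 8049*1/35879*(1/75) = -48515/34818 - 8049/35879*1/75 = -48515/34818 - 2683/896975 = -43610158819/31230875550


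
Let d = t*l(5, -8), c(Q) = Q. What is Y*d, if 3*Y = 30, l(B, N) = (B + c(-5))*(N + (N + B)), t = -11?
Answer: 0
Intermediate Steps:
l(B, N) = (-5 + B)*(B + 2*N) (l(B, N) = (B - 5)*(N + (N + B)) = (-5 + B)*(N + (B + N)) = (-5 + B)*(B + 2*N))
Y = 10 (Y = (1/3)*30 = 10)
d = 0 (d = -11*(5**2 - 10*(-8) - 5*5 + 2*5*(-8)) = -11*(25 + 80 - 25 - 80) = -11*0 = 0)
Y*d = 10*0 = 0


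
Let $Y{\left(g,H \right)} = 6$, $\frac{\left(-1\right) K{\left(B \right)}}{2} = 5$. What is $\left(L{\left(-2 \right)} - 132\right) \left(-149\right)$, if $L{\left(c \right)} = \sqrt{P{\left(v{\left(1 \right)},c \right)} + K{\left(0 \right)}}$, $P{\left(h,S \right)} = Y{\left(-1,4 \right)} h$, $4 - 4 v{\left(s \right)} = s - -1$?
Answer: $19668 - 149 i \sqrt{7} \approx 19668.0 - 394.22 i$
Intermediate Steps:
$K{\left(B \right)} = -10$ ($K{\left(B \right)} = \left(-2\right) 5 = -10$)
$v{\left(s \right)} = \frac{3}{4} - \frac{s}{4}$ ($v{\left(s \right)} = 1 - \frac{s - -1}{4} = 1 - \frac{s + 1}{4} = 1 - \frac{1 + s}{4} = 1 - \left(\frac{1}{4} + \frac{s}{4}\right) = \frac{3}{4} - \frac{s}{4}$)
$P{\left(h,S \right)} = 6 h$
$L{\left(c \right)} = i \sqrt{7}$ ($L{\left(c \right)} = \sqrt{6 \left(\frac{3}{4} - \frac{1}{4}\right) - 10} = \sqrt{6 \cdot \frac{1}{2} - 10} = \sqrt{3 - 10} = \sqrt{-7} = i \sqrt{7}$)
$\left(L{\left(-2 \right)} - 132\right) \left(-149\right) = \left(i \sqrt{7} - 132\right) \left(-149\right) = \left(-132 + i \sqrt{7}\right) \left(-149\right) = 19668 - 149 i \sqrt{7}$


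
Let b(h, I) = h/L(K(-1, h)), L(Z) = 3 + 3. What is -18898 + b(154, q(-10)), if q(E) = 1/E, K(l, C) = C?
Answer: -56617/3 ≈ -18872.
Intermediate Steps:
L(Z) = 6
b(h, I) = h/6
-18898 + b(154, q(-10)) = -18898 + (⅙)*154 = -18898 + 77/3 = -56617/3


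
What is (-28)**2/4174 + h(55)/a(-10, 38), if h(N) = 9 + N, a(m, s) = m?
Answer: -64824/10435 ≈ -6.2122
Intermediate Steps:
(-28)**2/4174 + h(55)/a(-10, 38) = (-28)**2/4174 + (9 + 55)/(-10) = 784*(1/4174) + 64*(-1/10) = 392/2087 - 32/5 = -64824/10435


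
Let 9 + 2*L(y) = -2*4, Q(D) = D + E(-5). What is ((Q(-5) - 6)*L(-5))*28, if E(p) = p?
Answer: 3808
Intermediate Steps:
Q(D) = -5 + D (Q(D) = D - 5 = -5 + D)
L(y) = -17/2 (L(y) = -9/2 + (-2*4)/2 = -9/2 + (1/2)*(-8) = -9/2 - 4 = -17/2)
((Q(-5) - 6)*L(-5))*28 = (((-5 - 5) - 6)*(-17/2))*28 = ((-10 - 6)*(-17/2))*28 = -16*(-17/2)*28 = 136*28 = 3808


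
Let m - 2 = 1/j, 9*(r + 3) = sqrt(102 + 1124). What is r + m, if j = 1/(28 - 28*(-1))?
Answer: 55 + sqrt(1226)/9 ≈ 58.891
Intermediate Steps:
j = 1/56 (j = 1/(28 + 28) = 1/56 ≈ 0.017857)
r = -3 + sqrt(1226)/9 (r = -3 + sqrt(102 + 1124)/9 = -3 + sqrt(1226)/9 ≈ 0.89048)
m = 58 (m = 2 + 1/(1/56) = 2 + 56 = 58)
r + m = (-3 + sqrt(1226)/9) + 58 = 55 + sqrt(1226)/9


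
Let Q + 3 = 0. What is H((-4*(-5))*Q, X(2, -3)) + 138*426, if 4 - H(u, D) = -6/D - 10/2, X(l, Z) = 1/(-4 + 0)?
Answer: 58773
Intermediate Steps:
Q = -3 (Q = -3 + 0 = -3)
X(l, Z) = -1/4 (X(l, Z) = 1/(-4) = -1/4)
H(u, D) = 9 + 6/D (H(u, D) = 4 - (-6/D - 10/2) = 4 - (-6/D - 10*1/2) = 4 - (-6/D - 5) = 4 - (-5 - 6/D) = 4 + (5 + 6/D) = 9 + 6/D)
H((-4*(-5))*Q, X(2, -3)) + 138*426 = (9 + 6/(-1/4)) + 138*426 = (9 + 6*(-4)) + 58788 = (9 - 24) + 58788 = -15 + 58788 = 58773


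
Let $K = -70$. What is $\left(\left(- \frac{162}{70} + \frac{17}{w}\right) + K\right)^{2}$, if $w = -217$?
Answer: $\frac{6169474116}{1177225} \approx 5240.7$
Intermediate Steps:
$\left(\left(- \frac{162}{70} + \frac{17}{w}\right) + K\right)^{2} = \left(\left(- \frac{162}{70} + \frac{17}{-217}\right) - 70\right)^{2} = \left(\left(\left(-162\right) \frac{1}{70} + 17 \left(- \frac{1}{217}\right)\right) - 70\right)^{2} = \left(\left(- \frac{81}{35} - \frac{17}{217}\right) - 70\right)^{2} = \left(- \frac{2596}{1085} - 70\right)^{2} = \left(- \frac{78546}{1085}\right)^{2} = \frac{6169474116}{1177225}$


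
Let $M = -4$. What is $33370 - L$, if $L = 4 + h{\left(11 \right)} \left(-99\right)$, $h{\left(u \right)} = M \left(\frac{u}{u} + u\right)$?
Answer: $28614$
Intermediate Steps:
$h{\left(u \right)} = -4 - 4 u$ ($h{\left(u \right)} = - 4 \left(\frac{u}{u} + u\right) = - 4 \left(1 + u\right) = -4 - 4 u$)
$L = 4756$ ($L = 4 + \left(-4 - 44\right) \left(-99\right) = 4 - -4752 = 4 + 4752 = 4756$)
$33370 - L = 33370 - 4756 = 28614$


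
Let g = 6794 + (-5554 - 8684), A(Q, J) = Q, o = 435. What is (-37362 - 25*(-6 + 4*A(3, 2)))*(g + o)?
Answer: 262921608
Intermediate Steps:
g = -7444 (g = 6794 - 14238 = -7444)
(-37362 - 25*(-6 + 4*A(3, 2)))*(g + o) = (-37362 - 25*(-6 + 4*3))*(-7444 + 435) = (-37362 - 25*(-6 + 12))*(-7009) = (-37362 - 25*6)*(-7009) = (-37362 - 150)*(-7009) = -37512*(-7009) = 262921608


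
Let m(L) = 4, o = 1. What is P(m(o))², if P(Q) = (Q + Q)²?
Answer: 4096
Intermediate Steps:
P(Q) = 4*Q² (P(Q) = (2*Q)² = 4*Q²)
P(m(o))² = (4*4²)² = (4*16)² = 64² = 4096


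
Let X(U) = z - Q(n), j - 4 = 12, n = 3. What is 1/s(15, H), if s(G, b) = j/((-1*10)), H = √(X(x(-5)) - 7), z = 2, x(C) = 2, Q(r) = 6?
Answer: -5/8 ≈ -0.62500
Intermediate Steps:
j = 16 (j = 4 + 12 = 16)
X(U) = -4 (X(U) = 2 - 1*6 = 2 - 6 = -4)
H = I*√11 (H = √(-4 - 7) = √(-11) = I*√11 ≈ 3.3166*I)
s(G, b) = -8/5 (s(G, b) = 16/((-1*10)) = 16/(-10) = 16*(-⅒) = -8/5)
1/s(15, H) = 1/(-8/5) = -5/8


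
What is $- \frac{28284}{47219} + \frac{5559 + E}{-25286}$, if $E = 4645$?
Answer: $- \frac{598505950}{596989817} \approx -1.0025$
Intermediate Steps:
$- \frac{28284}{47219} + \frac{5559 + E}{-25286} = - \frac{28284}{47219} + \frac{5559 + 4645}{-25286} = \left(-28284\right) \frac{1}{47219} + 10204 \left(- \frac{1}{25286}\right) = - \frac{28284}{47219} - \frac{5102}{12643} = - \frac{598505950}{596989817}$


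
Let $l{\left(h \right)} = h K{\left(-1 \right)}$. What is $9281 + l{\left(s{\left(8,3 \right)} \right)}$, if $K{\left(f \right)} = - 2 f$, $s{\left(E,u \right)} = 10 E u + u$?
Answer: $9767$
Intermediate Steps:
$s{\left(E,u \right)} = u + 10 E u$ ($s{\left(E,u \right)} = 10 E u + u = u + 10 E u$)
$l{\left(h \right)} = 2 h$ ($l{\left(h \right)} = h \left(\left(-2\right) \left(-1\right)\right) = h 2 = 2 h$)
$9281 + l{\left(s{\left(8,3 \right)} \right)} = 9281 + 2 \cdot 3 \left(1 + 10 \cdot 8\right) = 9281 + 2 \cdot 3 \left(1 + 80\right) = 9281 + 2 \cdot 3 \cdot 81 = 9281 + 2 \cdot 243 = 9281 + 486 = 9767$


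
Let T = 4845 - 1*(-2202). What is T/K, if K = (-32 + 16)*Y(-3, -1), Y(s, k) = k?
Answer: 7047/16 ≈ 440.44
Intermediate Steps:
T = 7047 (T = 4845 + 2202 = 7047)
K = 16 (K = (-32 + 16)*(-1) = -16*(-1) = 16)
T/K = 7047/16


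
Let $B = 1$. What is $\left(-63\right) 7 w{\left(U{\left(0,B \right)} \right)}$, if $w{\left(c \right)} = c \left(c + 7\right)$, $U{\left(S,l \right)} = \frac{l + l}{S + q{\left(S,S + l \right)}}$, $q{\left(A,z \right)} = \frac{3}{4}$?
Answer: $-11368$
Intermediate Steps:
$q{\left(A,z \right)} = \frac{3}{4}$ ($q{\left(A,z \right)} = 3 \cdot \frac{1}{4} = \frac{3}{4}$)
$U{\left(S,l \right)} = \frac{2 l}{\frac{3}{4} + S}$ ($U{\left(S,l \right)} = \frac{l + l}{S + \frac{3}{4}} = \frac{2 l}{\frac{3}{4} + S}$)
$w{\left(c \right)} = c \left(7 + c\right)$
$\left(-63\right) 7 w{\left(U{\left(0,B \right)} \right)} = \left(-63\right) 7 \cdot 8 \cdot 1 \frac{1}{3 + 4 \cdot 0} \left(7 + 8 \cdot 1 \frac{1}{3 + 4 \cdot 0}\right) = - 441 \cdot 8 \cdot 1 \frac{1}{3 + 0} \left(7 + 8 \cdot 1 \frac{1}{3 + 0}\right) = - 441 \cdot 8 \cdot 1 \cdot \frac{1}{3} \left(7 + 8 \cdot 1 \cdot \frac{1}{3}\right) = - 441 \frac{8 \left(7 + \frac{8}{3}\right)}{3} = - 441 \cdot \frac{8}{3} \cdot \frac{29}{3} = \left(-441\right) \frac{232}{9} = -11368$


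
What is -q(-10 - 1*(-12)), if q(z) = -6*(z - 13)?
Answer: -66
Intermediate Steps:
q(z) = 78 - 6*z (q(z) = -6*(-13 + z) = 78 - 6*z)
-q(-10 - 1*(-12)) = -(78 - 6*(-10 - 1*(-12))) = -(78 - 6*(-10 + 12)) = -(78 - 6*2) = -(78 - 12) = -1*66 = -66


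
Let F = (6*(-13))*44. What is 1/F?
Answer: -1/3432 ≈ -0.00029138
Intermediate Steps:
F = -3432 (F = -78*44 = -3432)
1/F = 1/(-3432) = -1/3432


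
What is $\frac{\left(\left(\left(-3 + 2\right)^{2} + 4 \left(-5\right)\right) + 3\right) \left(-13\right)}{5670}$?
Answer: $\frac{104}{2835} \approx 0.036684$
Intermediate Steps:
$\frac{\left(\left(\left(-3 + 2\right)^{2} + 4 \left(-5\right)\right) + 3\right) \left(-13\right)}{5670} = \left(\left(\left(-1\right)^{2} - 20\right) + 3\right) \left(-13\right) \frac{1}{5670} = \left(\left(1 - 20\right) + 3\right) \left(-13\right) \frac{1}{5670} = \left(-19 + 3\right) \left(-13\right) \frac{1}{5670} = \left(-16\right) \left(-13\right) \frac{1}{5670} = 208 \cdot \frac{1}{5670} = \frac{104}{2835}$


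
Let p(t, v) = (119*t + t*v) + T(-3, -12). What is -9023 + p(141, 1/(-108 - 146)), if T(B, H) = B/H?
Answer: 3939893/508 ≈ 7755.7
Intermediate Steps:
p(t, v) = ¼ + 119*t + t*v (p(t, v) = (119*t + t*v) - 3/(-12) = (119*t + t*v) - 3*(-1/12) = (119*t + t*v) + ¼ = ¼ + 119*t + t*v)
-9023 + p(141, 1/(-108 - 146)) = -9023 + (¼ + 119*141 + 141/(-108 - 146)) = -9023 + (¼ + 16779 + 141/(-254)) = -9023 + (¼ + 16779 + 141*(-1/254)) = -9023 + (¼ + 16779 - 141/254) = -9023 + 8523577/508 = 3939893/508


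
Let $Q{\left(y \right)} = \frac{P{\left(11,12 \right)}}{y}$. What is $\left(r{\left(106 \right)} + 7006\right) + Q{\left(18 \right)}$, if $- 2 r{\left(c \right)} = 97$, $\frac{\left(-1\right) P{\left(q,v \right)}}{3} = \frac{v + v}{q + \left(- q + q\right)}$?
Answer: $\frac{153057}{22} \approx 6957.1$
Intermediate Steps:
$P{\left(q,v \right)} = - \frac{6 v}{q}$ ($P{\left(q,v \right)} = - 3 \frac{v + v}{q + \left(- q + q\right)} = - 3 \frac{2 v}{q + 0} = - 3 \frac{2 v}{q} = - \frac{6 v}{q}$)
$Q{\left(y \right)} = - \frac{72}{11 y}$ ($Q{\left(y \right)} = \frac{\left(-6\right) 12 \cdot \frac{1}{11}}{y} = - \frac{72}{11 y}$)
$r{\left(c \right)} = - \frac{97}{2}$ ($r{\left(c \right)} = \left(- \frac{1}{2}\right) 97 = - \frac{97}{2}$)
$\left(r{\left(106 \right)} + 7006\right) + Q{\left(18 \right)} = \left(- \frac{97}{2} + 7006\right) - \frac{72}{11 \cdot 18} = \frac{13915}{2} - \frac{4}{11} = \frac{153057}{22}$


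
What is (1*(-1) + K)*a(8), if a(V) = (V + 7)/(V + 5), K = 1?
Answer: 0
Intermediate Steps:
a(V) = (7 + V)/(5 + V)
(1*(-1) + K)*a(8) = (1*(-1) + 1)*((7 + 8)/(5 + 8)) = (-1 + 1)*(15/13) = 0*((1/13)*15) = 0*(15/13) = 0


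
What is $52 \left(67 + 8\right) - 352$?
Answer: $3548$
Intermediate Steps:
$52 \left(67 + 8\right) - 352 = 52 \cdot 75 - 352 = 3900 - 352 = 3548$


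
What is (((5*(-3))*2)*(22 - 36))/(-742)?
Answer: -30/53 ≈ -0.56604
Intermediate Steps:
(((5*(-3))*2)*(22 - 36))/(-742) = (-15*2*(-14))*(-1/742) = -30*(-14)*(-1/742) = 420*(-1/742) = -30/53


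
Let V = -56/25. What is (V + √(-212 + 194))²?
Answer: (56 - 75*I*√2)²/625 ≈ -12.982 - 19.007*I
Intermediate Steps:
V = -56/25 (V = -56*1/25 = -56/25 ≈ -2.2400)
(V + √(-212 + 194))² = (-56/25 + √(-212 + 194))² = (-56/25 + √(-18))² = (-56/25 + 3*I*√2)²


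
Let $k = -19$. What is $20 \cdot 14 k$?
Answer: $-5320$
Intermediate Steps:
$20 \cdot 14 k = 20 \cdot 14 \left(-19\right) = 280 \left(-19\right) = -5320$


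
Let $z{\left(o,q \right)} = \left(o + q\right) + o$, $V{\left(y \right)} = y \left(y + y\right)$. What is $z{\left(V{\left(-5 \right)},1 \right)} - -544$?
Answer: $645$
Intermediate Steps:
$V{\left(y \right)} = 2 y^{2}$ ($V{\left(y \right)} = y 2 y = 2 y^{2}$)
$z{\left(o,q \right)} = q + 2 o$
$z{\left(V{\left(-5 \right)},1 \right)} - -544 = \left(1 + 2 \cdot 2 \left(-5\right)^{2}\right) - -544 = \left(1 + 2 \cdot 2 \cdot 25\right) + 544 = \left(1 + 2 \cdot 50\right) + 544 = \left(1 + 100\right) + 544 = 101 + 544 = 645$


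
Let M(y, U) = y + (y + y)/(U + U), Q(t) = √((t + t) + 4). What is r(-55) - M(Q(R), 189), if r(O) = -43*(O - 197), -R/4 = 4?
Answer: 10836 - 380*I*√7/189 ≈ 10836.0 - 5.3195*I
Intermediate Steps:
R = -16 (R = -4*4 = -16)
r(O) = 8471 - 43*O (r(O) = -43*(-197 + O) = 8471 - 43*O)
Q(t) = √(4 + 2*t) (Q(t) = √(2*t + 4) = √(4 + 2*t))
M(y, U) = y + y/U (M(y, U) = y + (2*y)/((2*U)) = y + (2*y)*(1/(2*U)) = y + y/U)
r(-55) - M(Q(R), 189) = (8471 - 43*(-55)) - (√(4 + 2*(-16)) + √(4 + 2*(-16))/189) = (8471 + 2365) - (√(4 - 32) + √(4 - 32)*(1/189)) = 10836 - (√(-28) + √(-28)*(1/189)) = 10836 - (2*I*√7 + (2*I*√7)*(1/189)) = 10836 - (2*I*√7 + 2*I*√7/189) = 10836 - 380*I*√7/189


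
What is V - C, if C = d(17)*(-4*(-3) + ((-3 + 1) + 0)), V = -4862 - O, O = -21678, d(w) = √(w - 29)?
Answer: 16816 - 20*I*√3 ≈ 16816.0 - 34.641*I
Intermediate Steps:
d(w) = √(-29 + w)
V = 16816 (V = -4862 - 1*(-21678) = -4862 + 21678 = 16816)
C = 20*I*√3 (C = √(-29 + 17)*(-4*(-3) + ((-3 + 1) + 0)) = √(-12)*(12 + (-2 + 0)) = (2*I*√3)*(12 - 2) = (2*I*√3)*10 = 20*I*√3 ≈ 34.641*I)
V - C = 16816 - 20*I*√3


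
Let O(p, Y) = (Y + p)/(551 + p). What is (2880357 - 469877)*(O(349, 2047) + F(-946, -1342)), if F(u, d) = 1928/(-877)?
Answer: 44122872208/39465 ≈ 1.1180e+6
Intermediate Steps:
O(p, Y) = (Y + p)/(551 + p)
F(u, d) = -1928/877 (F(u, d) = 1928*(-1/877) = -1928/877)
(2880357 - 469877)*(O(349, 2047) + F(-946, -1342)) = (2880357 - 469877)*((2047 + 349)/(551 + 349) - 1928/877) = 2410480*(2396/900 - 1928/877) = 2410480*((1/900)*2396 - 1928/877) = 2410480*(599/225 - 1928/877) = 2410480*(91523/197325) = 44122872208/39465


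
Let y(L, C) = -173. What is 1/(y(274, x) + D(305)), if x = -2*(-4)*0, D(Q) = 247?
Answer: 1/74 ≈ 0.013514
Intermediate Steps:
x = 0 (x = 8*0 = 0)
1/(y(274, x) + D(305)) = 1/(-173 + 247) = 1/74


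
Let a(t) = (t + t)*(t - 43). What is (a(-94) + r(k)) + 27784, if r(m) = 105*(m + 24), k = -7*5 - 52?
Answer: 46925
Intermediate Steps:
a(t) = 2*t*(-43 + t) (a(t) = (2*t)*(-43 + t) = 2*t*(-43 + t))
k = -87 (k = -35 - 52 = -87)
r(m) = 2520 + 105*m (r(m) = 105*(24 + m) = 2520 + 105*m)
(a(-94) + r(k)) + 27784 = (2*(-94)*(-43 - 94) + (2520 + 105*(-87))) + 27784 = (2*(-94)*(-137) + (2520 - 9135)) + 27784 = (25756 - 6615) + 27784 = 19141 + 27784 = 46925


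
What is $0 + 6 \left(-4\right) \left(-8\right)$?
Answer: $192$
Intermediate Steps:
$0 + 6 \left(-4\right) \left(-8\right) = 0 - -192 = 0 + 192 = 192$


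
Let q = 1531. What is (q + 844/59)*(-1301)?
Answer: -118616073/59 ≈ -2.0104e+6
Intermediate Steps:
(q + 844/59)*(-1301) = (1531 + 844/59)*(-1301) = (91173/59)*(-1301) = -118616073/59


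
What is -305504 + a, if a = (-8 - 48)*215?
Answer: -317544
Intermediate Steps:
a = -12040 (a = -56*215 = -12040)
-305504 + a = -305504 - 12040 = -317544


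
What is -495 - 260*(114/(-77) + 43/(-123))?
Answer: -181565/9471 ≈ -19.171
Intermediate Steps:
-495 - 260*(114/(-77) + 43/(-123)) = -495 - 260*(114*(-1/77) + 43*(-1/123)) = -495 - 260*(-114/77 - 43/123) = -495 - 260*(-17333/9471) = -495 + 4506580/9471 = -181565/9471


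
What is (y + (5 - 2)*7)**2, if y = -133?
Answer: 12544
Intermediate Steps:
(y + (5 - 2)*7)**2 = (-133 + (5 - 2)*7)**2 = (-133 + 3*7)**2 = (-133 + 21)**2 = (-112)**2 = 12544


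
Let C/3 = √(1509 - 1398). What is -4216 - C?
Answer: -4216 - 3*√111 ≈ -4247.6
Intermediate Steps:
C = 3*√111 (C = 3*√(1509 - 1398) = 3*√111 ≈ 31.607)
-4216 - C = -4216 - 3*√111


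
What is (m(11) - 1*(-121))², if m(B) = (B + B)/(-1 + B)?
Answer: 379456/25 ≈ 15178.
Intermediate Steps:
m(B) = 2*B/(-1 + B) (m(B) = (2*B)/(-1 + B) = 2*B/(-1 + B))
(m(11) - 1*(-121))² = (2*11/(-1 + 11) - 1*(-121))² = (2*11/10 + 121)² = (2*11*(⅒) + 121)² = (11/5 + 121)² = (616/5)² = 379456/25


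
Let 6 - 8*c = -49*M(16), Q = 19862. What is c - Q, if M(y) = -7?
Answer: -159233/8 ≈ -19904.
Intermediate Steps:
c = -337/8 (c = ¾ - (-49)*(-7)/8 = ¾ - ⅛*343 = ¾ - 343/8 = -337/8 ≈ -42.125)
c - Q = -337/8 - 1*19862 = -337/8 - 19862 = -159233/8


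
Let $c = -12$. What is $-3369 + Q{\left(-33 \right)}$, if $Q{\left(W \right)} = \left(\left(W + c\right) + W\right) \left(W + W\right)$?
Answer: $1779$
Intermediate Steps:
$Q{\left(W \right)} = 2 W \left(-12 + 2 W\right)$ ($Q{\left(W \right)} = \left(\left(W - 12\right) + W\right) \left(W + W\right) = \left(\left(-12 + W\right) + W\right) 2 W = \left(-12 + 2 W\right) 2 W = 2 W \left(-12 + 2 W\right)$)
$-3369 + Q{\left(-33 \right)} = -3369 + 4 \left(-33\right) \left(-6 - 33\right) = -3369 + 4 \left(-33\right) \left(-39\right) = -3369 + 5148 = 1779$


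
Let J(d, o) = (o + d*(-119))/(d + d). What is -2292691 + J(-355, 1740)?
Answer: -325570919/142 ≈ -2.2928e+6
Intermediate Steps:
J(d, o) = (o - 119*d)/(2*d) (J(d, o) = (o - 119*d)/((2*d)) = (o - 119*d)*(1/(2*d)) = (o - 119*d)/(2*d))
-2292691 + J(-355, 1740) = -2292691 + (1/2)*(1740 - 119*(-355))/(-355) = -2292691 + (1/2)*(-1/355)*(1740 + 42245) = -2292691 + (1/2)*(-1/355)*43985 = -2292691 - 8797/142 = -325570919/142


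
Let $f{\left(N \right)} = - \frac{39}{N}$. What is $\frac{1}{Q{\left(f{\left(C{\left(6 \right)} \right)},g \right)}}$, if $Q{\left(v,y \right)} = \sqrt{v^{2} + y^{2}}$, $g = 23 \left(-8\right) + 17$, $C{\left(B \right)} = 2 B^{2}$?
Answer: $\frac{24 \sqrt{16064233}}{16064233} \approx 0.005988$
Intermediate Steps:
$g = -167$ ($g = -184 + 17 = -167$)
$\frac{1}{Q{\left(f{\left(C{\left(6 \right)} \right)},g \right)}} = \frac{1}{\sqrt{\left(- \frac{39}{2 \cdot 6^{2}}\right)^{2} + \left(-167\right)^{2}}} = \frac{1}{\sqrt{\left(- \frac{39}{2 \cdot 36}\right)^{2} + 27889}} = \frac{1}{\sqrt{\left(- \frac{39}{72}\right)^{2} + 27889}} = \frac{1}{\sqrt{\left(\left(-39\right) \frac{1}{72}\right)^{2} + 27889}} = \frac{1}{\sqrt{\left(- \frac{13}{24}\right)^{2} + 27889}} = \frac{1}{\sqrt{\frac{169}{576} + 27889}} = \frac{1}{\sqrt{\frac{16064233}{576}}} = \frac{1}{\frac{1}{24} \sqrt{16064233}} = \frac{24 \sqrt{16064233}}{16064233}$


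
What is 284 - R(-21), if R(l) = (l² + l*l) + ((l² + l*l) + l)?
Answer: -1459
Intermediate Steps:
R(l) = l + 4*l² (R(l) = (l² + l²) + ((l² + l²) + l) = 2*l² + (2*l² + l) = 2*l² + (l + 2*l²) = l + 4*l²)
284 - R(-21) = 284 - (-21)*(1 + 4*(-21)) = 284 - (-21)*(1 - 84) = 284 - (-21)*(-83) = 284 - 1*1743 = 284 - 1743 = -1459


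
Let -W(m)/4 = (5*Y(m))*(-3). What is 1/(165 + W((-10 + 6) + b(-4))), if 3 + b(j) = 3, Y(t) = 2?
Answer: 1/285 ≈ 0.0035088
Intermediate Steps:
b(j) = 0 (b(j) = -3 + 3 = 0)
W(m) = 120 (W(m) = -4*5*2*(-3) = -40*(-3) = -4*(-30) = 120)
1/(165 + W((-10 + 6) + b(-4))) = 1/(165 + 120) = 1/285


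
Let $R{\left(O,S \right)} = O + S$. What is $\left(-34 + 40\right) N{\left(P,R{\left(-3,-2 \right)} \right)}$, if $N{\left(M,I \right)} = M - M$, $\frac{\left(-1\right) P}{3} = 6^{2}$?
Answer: $0$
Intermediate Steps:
$P = -108$ ($P = - 3 \cdot 6^{2} = \left(-3\right) 36 = -108$)
$N{\left(M,I \right)} = 0$
$\left(-34 + 40\right) N{\left(P,R{\left(-3,-2 \right)} \right)} = \left(-34 + 40\right) 0 = 6 \cdot 0 = 0$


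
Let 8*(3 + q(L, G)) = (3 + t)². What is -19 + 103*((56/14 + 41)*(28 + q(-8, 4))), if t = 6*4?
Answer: 4305763/8 ≈ 5.3822e+5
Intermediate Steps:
t = 24
q(L, G) = 705/8 (q(L, G) = -3 + (3 + 24)²/8 = -3 + (⅛)*27² = -3 + (⅛)*729 = -3 + 729/8 = 705/8)
-19 + 103*((56/14 + 41)*(28 + q(-8, 4))) = -19 + 103*((56/14 + 41)*(28 + 705/8)) = -19 + 103*((56*(1/14) + 41)*(929/8)) = -19 + 103*((4 + 41)*(929/8)) = -19 + 103*(45*(929/8)) = -19 + 103*(41805/8) = -19 + 4305915/8 = 4305763/8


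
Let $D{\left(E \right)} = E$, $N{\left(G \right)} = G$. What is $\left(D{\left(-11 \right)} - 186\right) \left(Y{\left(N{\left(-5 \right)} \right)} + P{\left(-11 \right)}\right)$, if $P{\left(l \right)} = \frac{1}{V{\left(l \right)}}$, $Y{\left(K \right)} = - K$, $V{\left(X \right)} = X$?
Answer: $- \frac{10638}{11} \approx -967.09$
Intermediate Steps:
$P{\left(l \right)} = \frac{1}{l}$
$\left(D{\left(-11 \right)} - 186\right) \left(Y{\left(N{\left(-5 \right)} \right)} + P{\left(-11 \right)}\right) = \left(-11 - 186\right) \left(\left(-1\right) \left(-5\right) + \frac{1}{-11}\right) = - 197 \left(5 - \frac{1}{11}\right) = \left(-197\right) \frac{54}{11} = - \frac{10638}{11}$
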